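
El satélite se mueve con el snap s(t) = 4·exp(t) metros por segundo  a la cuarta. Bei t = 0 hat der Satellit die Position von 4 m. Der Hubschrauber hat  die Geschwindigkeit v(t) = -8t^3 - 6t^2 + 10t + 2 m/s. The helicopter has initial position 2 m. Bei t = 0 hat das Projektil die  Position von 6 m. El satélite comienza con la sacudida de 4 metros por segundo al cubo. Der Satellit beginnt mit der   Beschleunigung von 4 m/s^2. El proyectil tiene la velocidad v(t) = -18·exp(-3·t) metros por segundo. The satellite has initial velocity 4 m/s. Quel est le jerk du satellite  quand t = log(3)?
Pour résoudre ceci, nous devons prendre 1 primitive de notre équation du snap s(t) = 4·exp(t). La primitive du snap, avec j(0) = 4, donne le jerk: j(t) = 4·exp(t). Nous avons le jerk j(t) = 4·exp(t). En substituant t = log(3): j(log(3)) = 12.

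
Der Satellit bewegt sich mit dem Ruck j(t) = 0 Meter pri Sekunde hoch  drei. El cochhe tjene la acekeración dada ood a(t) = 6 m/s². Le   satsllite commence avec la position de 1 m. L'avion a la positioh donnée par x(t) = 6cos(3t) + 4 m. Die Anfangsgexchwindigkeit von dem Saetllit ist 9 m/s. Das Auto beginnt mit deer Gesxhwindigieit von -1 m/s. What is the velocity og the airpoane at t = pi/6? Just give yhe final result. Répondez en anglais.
At t = pi/6, v = -18.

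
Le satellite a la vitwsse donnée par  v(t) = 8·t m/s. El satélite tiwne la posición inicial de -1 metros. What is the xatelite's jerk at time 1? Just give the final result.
The answer is 0.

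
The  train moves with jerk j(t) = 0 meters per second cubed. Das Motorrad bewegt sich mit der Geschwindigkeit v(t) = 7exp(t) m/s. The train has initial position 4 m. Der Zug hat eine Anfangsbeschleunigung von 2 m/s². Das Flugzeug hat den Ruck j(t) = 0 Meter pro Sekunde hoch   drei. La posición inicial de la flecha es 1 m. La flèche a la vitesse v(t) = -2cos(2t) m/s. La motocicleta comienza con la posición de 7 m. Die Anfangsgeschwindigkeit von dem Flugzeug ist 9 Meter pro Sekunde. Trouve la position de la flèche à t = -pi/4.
Nous devons intégrer notre équation de la vitesse v(t) = -2·cos(2·t) 1 fois. En prenant ∫v(t)dt et en appliquant x(0) = 1, nous trouvons x(t) = 1 - sin(2·t). De l'équation de la position x(t) = 1 - sin(2·t), nous substituons t = -pi/4 pour obtenir x = 2.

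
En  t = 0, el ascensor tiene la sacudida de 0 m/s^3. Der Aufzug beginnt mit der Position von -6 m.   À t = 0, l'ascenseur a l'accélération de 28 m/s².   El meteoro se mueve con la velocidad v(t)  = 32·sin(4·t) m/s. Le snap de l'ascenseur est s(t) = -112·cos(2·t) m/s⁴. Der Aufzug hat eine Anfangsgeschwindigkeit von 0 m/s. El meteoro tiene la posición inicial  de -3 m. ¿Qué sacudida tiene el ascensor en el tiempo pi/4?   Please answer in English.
To solve this, we need to take 1 antiderivative of our snap equation s(t) = -112·cos(2·t). The antiderivative of snap, with j(0) = 0, gives jerk: j(t) = -56·sin(2·t). We have jerk j(t) = -56·sin(2·t). Substituting t = pi/4: j(pi/4) = -56.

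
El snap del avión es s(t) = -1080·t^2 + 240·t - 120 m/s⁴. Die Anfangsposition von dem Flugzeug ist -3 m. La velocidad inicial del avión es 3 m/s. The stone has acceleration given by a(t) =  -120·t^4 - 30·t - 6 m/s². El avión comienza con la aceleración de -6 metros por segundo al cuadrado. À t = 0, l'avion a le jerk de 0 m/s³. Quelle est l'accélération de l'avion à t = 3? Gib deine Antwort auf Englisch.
We must find the antiderivative of our snap equation s(t) = -1080·t^2 + 240·t - 120 2 times. The antiderivative of snap, with j(0) = 0, gives jerk: j(t) = 120·t·(-3·t^2 + t - 1). The antiderivative of jerk, with a(0) = -6, gives acceleration: a(t) = -90·t^4 + 40·t^3 - 60·t^2 - 6. We have acceleration a(t) = -90·t^4 + 40·t^3 - 60·t^2 - 6. Substituting t = 3: a(3) = -6756.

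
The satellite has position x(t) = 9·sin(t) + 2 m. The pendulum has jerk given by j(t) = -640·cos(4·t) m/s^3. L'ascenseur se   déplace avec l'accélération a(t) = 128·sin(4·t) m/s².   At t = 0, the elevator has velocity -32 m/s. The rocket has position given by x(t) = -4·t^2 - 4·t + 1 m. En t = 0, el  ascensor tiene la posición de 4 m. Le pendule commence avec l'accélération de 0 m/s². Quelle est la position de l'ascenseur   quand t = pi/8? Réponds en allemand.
Ausgehend von der Beschleunigung a(t) = 128·sin(4·t), nehmen wir 2 Stammfunktionen. Das Integral von der Beschleunigung ist die Geschwindigkeit. Mit v(0) = -32 erhalten wir v(t) = -32·cos(4·t). Durch Integration von der Geschwindigkeit und Verwendung der Anfangsbedingung x(0) = 4, erhalten wir x(t) = 4 - 8·sin(4·t). Mit x(t) = 4 - 8·sin(4·t) und Einsetzen von t = pi/8, finden wir x = -4.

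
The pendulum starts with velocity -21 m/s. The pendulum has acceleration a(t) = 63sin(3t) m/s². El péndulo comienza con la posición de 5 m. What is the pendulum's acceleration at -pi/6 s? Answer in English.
From the given acceleration equation a(t) = 63·sin(3·t), we substitute t = -pi/6 to get a = -63.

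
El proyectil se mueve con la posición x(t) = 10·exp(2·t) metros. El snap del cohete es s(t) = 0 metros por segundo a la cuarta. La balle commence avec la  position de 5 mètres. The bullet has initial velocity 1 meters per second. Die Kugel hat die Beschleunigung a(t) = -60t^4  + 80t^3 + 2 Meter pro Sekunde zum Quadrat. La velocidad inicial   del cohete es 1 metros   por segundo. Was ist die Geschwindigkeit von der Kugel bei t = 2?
Um dies zu lösen, müssen wir 1 Integral unserer Gleichung für die Beschleunigung a(t) = -60·t^4 + 80·t^3 + 2 finden. Durch Integration von der Beschleunigung und Verwendung der Anfangsbedingung v(0) = 1, erhalten wir v(t) = -12·t^5 + 20·t^4 + 2·t + 1. Wir haben die Geschwindigkeit v(t) = -12·t^5 + 20·t^4 + 2·t + 1. Durch Einsetzen von t = 2: v(2) = -59.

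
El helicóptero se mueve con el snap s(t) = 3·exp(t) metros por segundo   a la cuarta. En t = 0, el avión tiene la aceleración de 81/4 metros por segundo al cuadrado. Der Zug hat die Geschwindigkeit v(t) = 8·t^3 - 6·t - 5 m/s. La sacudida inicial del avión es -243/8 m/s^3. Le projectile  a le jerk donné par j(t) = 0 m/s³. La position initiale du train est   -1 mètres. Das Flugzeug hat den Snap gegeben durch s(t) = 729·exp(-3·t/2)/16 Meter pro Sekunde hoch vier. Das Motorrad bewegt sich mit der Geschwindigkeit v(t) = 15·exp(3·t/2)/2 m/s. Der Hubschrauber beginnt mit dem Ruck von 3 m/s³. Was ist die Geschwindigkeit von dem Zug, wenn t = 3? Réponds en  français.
En utilisant v(t) = 8·t^3 - 6·t - 5 et en substituant t = 3, nous trouvons v = 193.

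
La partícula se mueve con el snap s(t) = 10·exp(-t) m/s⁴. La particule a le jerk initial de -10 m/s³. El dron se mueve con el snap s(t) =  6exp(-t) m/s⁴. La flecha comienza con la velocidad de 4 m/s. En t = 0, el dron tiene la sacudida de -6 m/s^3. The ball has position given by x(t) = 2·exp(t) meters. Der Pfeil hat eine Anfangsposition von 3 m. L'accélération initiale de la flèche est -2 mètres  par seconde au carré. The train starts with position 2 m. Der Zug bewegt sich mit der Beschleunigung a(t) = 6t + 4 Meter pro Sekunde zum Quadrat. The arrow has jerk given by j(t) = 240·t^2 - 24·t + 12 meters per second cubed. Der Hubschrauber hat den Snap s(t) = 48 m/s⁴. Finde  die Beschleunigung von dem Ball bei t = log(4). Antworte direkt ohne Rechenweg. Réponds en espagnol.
La aceleración en t = log(4) es a = 8.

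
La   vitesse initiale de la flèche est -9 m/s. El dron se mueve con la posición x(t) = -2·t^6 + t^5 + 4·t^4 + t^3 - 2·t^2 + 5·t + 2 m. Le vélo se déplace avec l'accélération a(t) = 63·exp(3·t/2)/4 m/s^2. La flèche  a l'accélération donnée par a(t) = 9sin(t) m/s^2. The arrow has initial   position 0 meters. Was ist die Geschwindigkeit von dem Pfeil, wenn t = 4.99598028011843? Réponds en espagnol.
Partiendo de la aceleración a(t) = 9·sin(t), tomamos 1 antiderivada. La antiderivada de la aceleración es la velocidad. Usando v(0) = -9, obtenemos v(t) = -9·cos(t). Usando v(t) = -9·cos(t) y sustituyendo t = 4.99598028011843, encontramos v = -2.51824767432565.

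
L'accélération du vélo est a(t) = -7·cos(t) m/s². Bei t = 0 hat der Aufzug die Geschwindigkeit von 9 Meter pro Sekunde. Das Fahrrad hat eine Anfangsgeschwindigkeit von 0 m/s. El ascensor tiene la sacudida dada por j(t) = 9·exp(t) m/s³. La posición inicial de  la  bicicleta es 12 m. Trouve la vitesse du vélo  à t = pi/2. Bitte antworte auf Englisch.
Starting from acceleration a(t) = -7·cos(t), we take 1 integral. Finding the integral of a(t) and using v(0) = 0: v(t) = -7·sin(t). We have velocity v(t) = -7·sin(t). Substituting t = pi/2: v(pi/2) = -7.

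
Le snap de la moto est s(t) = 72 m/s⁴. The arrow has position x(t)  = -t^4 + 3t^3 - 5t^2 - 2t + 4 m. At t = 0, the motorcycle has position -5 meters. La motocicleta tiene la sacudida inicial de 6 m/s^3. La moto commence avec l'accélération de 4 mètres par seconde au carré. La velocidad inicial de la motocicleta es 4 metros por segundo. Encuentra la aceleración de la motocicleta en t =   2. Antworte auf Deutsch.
Ausgehend von dem Snap s(t) = 72, nehmen wir 2 Integrale. Durch Integration von dem Snap und Verwendung der Anfangsbedingung j(0) = 6, erhalten wir j(t) = 72·t + 6. Das Integral von dem Ruck, mit a(0) = 4, ergibt die Beschleunigung: a(t) = 36·t^2 + 6·t + 4. Mit a(t) = 36·t^2 + 6·t + 4 und Einsetzen von t = 2, finden wir a = 160.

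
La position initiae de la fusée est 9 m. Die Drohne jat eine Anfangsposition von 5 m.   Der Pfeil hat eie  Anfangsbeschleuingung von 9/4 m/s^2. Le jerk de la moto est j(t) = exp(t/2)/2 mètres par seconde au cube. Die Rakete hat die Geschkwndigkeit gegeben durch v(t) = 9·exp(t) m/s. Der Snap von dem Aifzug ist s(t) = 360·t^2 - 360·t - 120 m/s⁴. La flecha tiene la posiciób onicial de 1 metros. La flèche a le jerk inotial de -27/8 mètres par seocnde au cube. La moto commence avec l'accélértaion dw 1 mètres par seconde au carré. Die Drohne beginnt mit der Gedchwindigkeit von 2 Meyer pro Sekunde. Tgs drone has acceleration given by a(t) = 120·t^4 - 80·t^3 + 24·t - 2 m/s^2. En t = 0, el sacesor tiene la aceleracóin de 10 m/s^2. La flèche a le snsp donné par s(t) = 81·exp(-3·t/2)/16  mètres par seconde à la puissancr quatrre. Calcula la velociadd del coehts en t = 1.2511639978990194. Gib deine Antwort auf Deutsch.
Mit v(t) = 9·exp(t) und Einsetzen von t = 1.2511639978990194, finden wir v = 31.4496726728958.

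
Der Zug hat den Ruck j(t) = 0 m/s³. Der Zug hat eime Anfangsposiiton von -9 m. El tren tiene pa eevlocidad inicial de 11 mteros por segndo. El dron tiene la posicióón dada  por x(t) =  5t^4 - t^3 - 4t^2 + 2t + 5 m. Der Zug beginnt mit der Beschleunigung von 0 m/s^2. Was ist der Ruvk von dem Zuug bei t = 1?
Aus der Gleichung für den Ruck j(t) = 0, setzen wir t = 1 ein und erhalten j = 0.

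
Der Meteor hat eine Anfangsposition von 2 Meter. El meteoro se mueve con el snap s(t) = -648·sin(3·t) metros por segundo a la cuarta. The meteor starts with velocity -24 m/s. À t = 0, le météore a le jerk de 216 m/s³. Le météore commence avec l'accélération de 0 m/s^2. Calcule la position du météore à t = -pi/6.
Pour résoudre ceci, nous devons prendre 4 intégrales de notre équation du snap s(t) = -648·sin(3·t). L'intégrale du snap, avec j(0) = 216, donne le jerk: j(t) = 216·cos(3·t). La primitive du jerk est l'accélération. En utilisant a(0) = 0, nous obtenons a(t) = 72·sin(3·t). La primitive de l'accélération est la vitesse. En utilisant v(0) = -24, nous obtenons v(t) = -24·cos(3·t). En prenant ∫v(t)dt et en appliquant x(0) = 2, nous trouvons x(t) = 2 - 8·sin(3·t). De l'équation de la position x(t) = 2 - 8·sin(3·t), nous substituons t = -pi/6 pour obtenir x = 10.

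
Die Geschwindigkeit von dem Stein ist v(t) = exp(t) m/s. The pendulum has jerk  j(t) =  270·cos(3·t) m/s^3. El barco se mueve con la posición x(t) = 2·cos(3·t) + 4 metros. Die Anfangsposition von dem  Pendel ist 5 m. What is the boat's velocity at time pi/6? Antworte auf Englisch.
We must differentiate our position equation x(t) = 2·cos(3·t) + 4 1 time. Taking d/dt of x(t), we find v(t) = -6·sin(3·t). We have velocity v(t) = -6·sin(3·t). Substituting t = pi/6: v(pi/6) = -6.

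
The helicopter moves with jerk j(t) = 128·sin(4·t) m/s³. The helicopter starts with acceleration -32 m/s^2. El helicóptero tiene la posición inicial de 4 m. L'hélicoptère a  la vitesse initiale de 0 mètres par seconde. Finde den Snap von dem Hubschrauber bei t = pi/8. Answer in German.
Um dies zu lösen, müssen wir 1 Ableitung unserer Gleichung für den Ruck j(t) = 128·sin(4·t) nehmen. Mit d/dt von j(t) finden wir s(t) = 512·cos(4·t). Wir haben den Snap s(t) = 512·cos(4·t). Durch Einsetzen von t = pi/8: s(pi/8) = 0.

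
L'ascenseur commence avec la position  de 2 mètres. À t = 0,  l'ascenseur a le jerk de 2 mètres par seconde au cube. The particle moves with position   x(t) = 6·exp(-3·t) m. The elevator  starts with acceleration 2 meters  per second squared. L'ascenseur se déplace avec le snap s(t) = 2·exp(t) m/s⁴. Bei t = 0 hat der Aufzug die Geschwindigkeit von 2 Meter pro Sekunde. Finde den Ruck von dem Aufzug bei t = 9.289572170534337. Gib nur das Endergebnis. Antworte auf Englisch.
The answer is 21649.1040909555.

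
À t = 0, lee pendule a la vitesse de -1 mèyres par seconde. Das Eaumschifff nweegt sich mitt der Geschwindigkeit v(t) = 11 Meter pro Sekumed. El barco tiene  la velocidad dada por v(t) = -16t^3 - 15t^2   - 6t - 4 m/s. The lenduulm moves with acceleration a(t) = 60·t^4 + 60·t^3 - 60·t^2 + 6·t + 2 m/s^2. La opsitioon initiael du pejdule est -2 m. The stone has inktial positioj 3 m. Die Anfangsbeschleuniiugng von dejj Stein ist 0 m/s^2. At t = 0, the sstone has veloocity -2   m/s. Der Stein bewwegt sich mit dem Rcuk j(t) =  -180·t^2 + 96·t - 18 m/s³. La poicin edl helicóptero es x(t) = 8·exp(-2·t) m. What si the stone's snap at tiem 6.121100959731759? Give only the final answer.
At t = 6.121100959731759, s = -2107.59634550343.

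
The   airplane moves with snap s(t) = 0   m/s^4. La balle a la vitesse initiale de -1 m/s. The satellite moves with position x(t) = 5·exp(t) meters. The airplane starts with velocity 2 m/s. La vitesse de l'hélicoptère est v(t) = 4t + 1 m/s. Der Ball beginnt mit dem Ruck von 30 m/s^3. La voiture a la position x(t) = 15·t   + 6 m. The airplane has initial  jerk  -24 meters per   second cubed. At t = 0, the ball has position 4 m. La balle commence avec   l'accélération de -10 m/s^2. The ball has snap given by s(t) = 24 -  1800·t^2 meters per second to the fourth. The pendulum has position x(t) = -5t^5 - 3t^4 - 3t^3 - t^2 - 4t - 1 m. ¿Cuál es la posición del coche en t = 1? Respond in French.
En utilisant x(t) = 15·t + 6 et en substituant t = 1, nous trouvons x = 21.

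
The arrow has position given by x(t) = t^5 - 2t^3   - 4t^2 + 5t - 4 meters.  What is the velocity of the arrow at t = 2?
We must differentiate our position equation x(t) = t^5 - 2·t^3 - 4·t^2 + 5·t - 4 1 time. Differentiating position, we get velocity: v(t) = 5·t^4 - 6·t^2 - 8·t + 5. Using v(t) = 5·t^4 - 6·t^2 - 8·t + 5 and substituting t = 2, we find v = 45.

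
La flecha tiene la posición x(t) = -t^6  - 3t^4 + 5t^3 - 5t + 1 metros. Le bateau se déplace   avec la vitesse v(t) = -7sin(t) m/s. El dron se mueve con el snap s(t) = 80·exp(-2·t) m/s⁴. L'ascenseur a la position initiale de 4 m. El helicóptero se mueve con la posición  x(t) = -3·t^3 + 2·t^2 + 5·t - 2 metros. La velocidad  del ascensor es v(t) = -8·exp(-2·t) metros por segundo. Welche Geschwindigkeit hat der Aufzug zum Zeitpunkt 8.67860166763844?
Aus der Gleichung für die Geschwindigkeit v(t) = -8·exp(-2·t), setzen wir t = 8.67860166763844 ein und erhalten v = -2.31714044205406E-7.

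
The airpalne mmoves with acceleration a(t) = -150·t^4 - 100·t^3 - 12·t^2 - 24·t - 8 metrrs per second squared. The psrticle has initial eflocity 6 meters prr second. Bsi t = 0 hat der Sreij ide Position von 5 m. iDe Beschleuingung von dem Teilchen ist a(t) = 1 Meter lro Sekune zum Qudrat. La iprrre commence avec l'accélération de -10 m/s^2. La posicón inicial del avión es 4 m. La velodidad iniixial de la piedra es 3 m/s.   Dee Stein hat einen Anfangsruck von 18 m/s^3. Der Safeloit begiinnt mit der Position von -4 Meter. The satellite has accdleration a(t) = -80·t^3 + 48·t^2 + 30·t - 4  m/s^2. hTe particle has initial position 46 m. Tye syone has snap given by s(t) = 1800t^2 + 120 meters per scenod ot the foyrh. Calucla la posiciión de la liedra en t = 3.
Necesitamos integrar nuestra ecuación del snap s(t) = 1800·t^2 + 120 4 veces. La antiderivada del snap, con j(0) = 18, da la sacudida: j(t) = 600·t^3 + 120·t + 18. Integrando la sacudida y usando la condición inicial a(0) = -10, obtenemos a(t) = 150·t^4 + 60·t^2 + 18·t - 10. Tomando ∫a(t)dt y aplicando v(0) = 3, encontramos v(t) = 30·t^5 + 20·t^3 + 9·t^2 - 10·t + 3. Tomando ∫v(t)dt y aplicando x(0) = 5, encontramos x(t) = 5·t^6 + 5·t^4 + 3·t^3 - 5·t^2 + 3·t + 5. De la ecuación de la posición x(t) = 5·t^6 + 5·t^4 + 3·t^3 - 5·t^2 + 3·t + 5, sustituimos t = 3 para obtener x = 4100.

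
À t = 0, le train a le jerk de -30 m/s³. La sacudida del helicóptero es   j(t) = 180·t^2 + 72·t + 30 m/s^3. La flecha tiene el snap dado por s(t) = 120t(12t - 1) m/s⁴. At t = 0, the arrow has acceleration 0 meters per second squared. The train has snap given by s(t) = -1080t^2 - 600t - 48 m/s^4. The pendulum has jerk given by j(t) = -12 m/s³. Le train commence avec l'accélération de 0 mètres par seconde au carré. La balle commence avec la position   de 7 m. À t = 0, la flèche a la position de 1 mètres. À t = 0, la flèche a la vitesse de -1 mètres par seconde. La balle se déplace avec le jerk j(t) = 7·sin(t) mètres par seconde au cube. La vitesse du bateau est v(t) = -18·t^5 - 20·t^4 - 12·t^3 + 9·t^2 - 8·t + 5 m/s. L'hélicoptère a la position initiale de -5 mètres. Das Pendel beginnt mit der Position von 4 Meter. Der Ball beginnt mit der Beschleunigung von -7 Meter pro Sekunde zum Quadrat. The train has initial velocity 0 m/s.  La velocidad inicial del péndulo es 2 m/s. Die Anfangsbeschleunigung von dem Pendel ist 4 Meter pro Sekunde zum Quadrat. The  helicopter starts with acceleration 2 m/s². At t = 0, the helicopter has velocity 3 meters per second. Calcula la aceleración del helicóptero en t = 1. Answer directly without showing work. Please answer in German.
Bei t = 1, a = 128.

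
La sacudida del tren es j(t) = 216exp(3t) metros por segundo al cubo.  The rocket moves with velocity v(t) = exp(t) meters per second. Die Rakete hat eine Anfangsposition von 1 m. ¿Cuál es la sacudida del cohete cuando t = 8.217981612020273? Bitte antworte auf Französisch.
Nous devons dériver notre équation de la vitesse v(t) = exp(t) 2 fois. En prenant d/dt de v(t), nous trouvons a(t) = exp(t). La dérivée de l'accélération donne le jerk: j(t) = exp(t). De l'équation du jerk j(t) = exp(t), nous substituons t = 8.217981612020273 pour obtenir j = 3707.01263670092.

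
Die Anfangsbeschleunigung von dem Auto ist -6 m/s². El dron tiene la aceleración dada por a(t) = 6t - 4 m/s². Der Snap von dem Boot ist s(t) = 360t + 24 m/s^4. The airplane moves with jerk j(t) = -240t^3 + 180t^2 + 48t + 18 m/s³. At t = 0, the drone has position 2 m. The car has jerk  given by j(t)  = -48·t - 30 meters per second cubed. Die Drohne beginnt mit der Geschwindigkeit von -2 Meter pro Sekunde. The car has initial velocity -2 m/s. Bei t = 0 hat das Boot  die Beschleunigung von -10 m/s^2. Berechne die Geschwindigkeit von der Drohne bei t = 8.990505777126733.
Ausgehend von der Beschleunigung a(t) = 6·t - 4, nehmen wir 1 Integral. Das Integral von der Beschleunigung, mit v(0) = -2, ergibt die Geschwindigkeit: v(t) = 3·t^2 - 4·t - 2. Wir haben die Geschwindigkeit v(t) = 3·t^2 - 4·t - 2. Durch Einsetzen von t = 8.990505777126733: v(8.990505777126733) = 204.525559277141.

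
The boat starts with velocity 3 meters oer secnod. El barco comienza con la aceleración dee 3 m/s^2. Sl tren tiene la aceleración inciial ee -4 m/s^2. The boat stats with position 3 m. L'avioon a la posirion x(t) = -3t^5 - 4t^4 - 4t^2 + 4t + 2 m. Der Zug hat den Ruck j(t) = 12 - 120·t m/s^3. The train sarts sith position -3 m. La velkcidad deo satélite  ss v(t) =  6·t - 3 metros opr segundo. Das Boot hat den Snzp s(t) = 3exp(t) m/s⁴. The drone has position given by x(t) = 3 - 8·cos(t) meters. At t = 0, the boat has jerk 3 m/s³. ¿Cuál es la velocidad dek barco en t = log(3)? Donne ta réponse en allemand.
Ausgehend von dem Snap s(t) = 3·exp(t), nehmen wir 3 Stammfunktionen. Durch Integration von dem Snap und Verwendung der Anfangsbedingung j(0) = 3, erhalten wir j(t) = 3·exp(t). Die Stammfunktion von dem Ruck ist die Beschleunigung. Mit a(0) = 3 erhalten wir a(t) = 3·exp(t). Das Integral von der Beschleunigung ist die Geschwindigkeit. Mit v(0) = 3 erhalten wir v(t) = 3·exp(t). Aus der Gleichung für die Geschwindigkeit v(t) = 3·exp(t), setzen wir t = log(3) ein und erhalten v = 9.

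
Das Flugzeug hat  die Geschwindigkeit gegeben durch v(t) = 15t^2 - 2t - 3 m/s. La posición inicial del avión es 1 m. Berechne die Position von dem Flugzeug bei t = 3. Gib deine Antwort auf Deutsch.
Ausgehend von der Geschwindigkeit v(t) = 15·t^2 - 2·t - 3, nehmen wir 1 Integral. Das Integral von der Geschwindigkeit, mit x(0) = 1, ergibt die Position: x(t) = 5·t^3 - t^2 - 3·t + 1. Wir haben die Position x(t) = 5·t^3 - t^2 - 3·t + 1. Durch Einsetzen von t = 3: x(3) = 118.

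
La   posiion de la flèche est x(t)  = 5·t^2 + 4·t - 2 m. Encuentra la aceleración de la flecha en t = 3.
Debemos derivar nuestra ecuación de la posición x(t) = 5·t^2 + 4·t - 2 2 veces. La derivada de la posición da la velocidad: v(t) = 10·t + 4. La derivada de la velocidad da la aceleración: a(t) = 10. Tenemos la aceleración a(t) = 10. Sustituyendo t = 3: a(3) = 10.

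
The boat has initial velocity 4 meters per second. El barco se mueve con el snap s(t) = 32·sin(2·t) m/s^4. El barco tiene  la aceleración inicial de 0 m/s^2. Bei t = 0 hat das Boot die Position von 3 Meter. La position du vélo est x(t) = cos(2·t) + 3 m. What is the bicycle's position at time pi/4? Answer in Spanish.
Usando x(t) = cos(2·t) + 3 y sustituyendo t = pi/4, encontramos x = 3.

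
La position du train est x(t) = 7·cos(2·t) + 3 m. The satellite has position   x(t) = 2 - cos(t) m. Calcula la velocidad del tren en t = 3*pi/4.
Para resolver esto, necesitamos tomar 1 derivada de nuestra ecuación de la posición x(t) = 7·cos(2·t) + 3. Derivando la posición, obtenemos la velocidad: v(t) = -14·sin(2·t). De la ecuación de la velocidad v(t) = -14·sin(2·t), sustituimos t = 3*pi/4 para obtener v = 14.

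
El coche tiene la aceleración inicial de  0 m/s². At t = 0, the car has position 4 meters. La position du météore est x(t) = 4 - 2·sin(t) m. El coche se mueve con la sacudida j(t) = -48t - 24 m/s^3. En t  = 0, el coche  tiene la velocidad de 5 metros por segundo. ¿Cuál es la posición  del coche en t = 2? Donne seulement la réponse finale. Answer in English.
The answer is -50.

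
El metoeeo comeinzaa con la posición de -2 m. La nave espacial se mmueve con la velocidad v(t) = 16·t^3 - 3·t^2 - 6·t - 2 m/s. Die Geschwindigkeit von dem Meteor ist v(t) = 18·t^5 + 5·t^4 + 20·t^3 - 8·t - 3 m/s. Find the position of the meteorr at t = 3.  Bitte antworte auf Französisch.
Pour résoudre ceci, nous devons prendre 1 primitive de notre équation de la vitesse v(t) = 18·t^5 + 5·t^4 + 20·t^3 - 8·t - 3. En prenant ∫v(t)dt et en appliquant x(0) = -2, nous trouvons x(t) = 3·t^6 + t^5 + 5·t^4 - 4·t^2 - 3·t - 2. En utilisant x(t) = 3·t^6 + t^5 + 5·t^4 - 4·t^2 - 3·t - 2 et en substituant t = 3, nous trouvons x = 2788.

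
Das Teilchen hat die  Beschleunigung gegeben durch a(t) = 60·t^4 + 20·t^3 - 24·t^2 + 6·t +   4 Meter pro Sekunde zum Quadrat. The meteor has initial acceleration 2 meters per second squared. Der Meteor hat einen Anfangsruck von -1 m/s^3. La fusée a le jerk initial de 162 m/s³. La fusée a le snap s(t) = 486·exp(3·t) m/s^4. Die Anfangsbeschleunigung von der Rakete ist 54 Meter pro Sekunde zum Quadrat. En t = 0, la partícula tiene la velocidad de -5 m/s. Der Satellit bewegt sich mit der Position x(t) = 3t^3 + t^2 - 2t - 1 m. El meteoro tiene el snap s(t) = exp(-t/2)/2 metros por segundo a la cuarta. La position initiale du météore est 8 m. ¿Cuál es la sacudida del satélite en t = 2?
Para resolver esto, necesitamos tomar 3 derivadas de nuestra ecuación de la posición x(t) = 3·t^3 + t^2 - 2·t - 1. Tomando d/dt de x(t), encontramos v(t) = 9·t^2 + 2·t - 2. Derivando la velocidad, obtenemos la aceleración: a(t) = 18·t + 2. Derivando la aceleración, obtenemos la sacudida: j(t) = 18. Usando j(t) = 18 y sustituyendo t = 2, encontramos j = 18.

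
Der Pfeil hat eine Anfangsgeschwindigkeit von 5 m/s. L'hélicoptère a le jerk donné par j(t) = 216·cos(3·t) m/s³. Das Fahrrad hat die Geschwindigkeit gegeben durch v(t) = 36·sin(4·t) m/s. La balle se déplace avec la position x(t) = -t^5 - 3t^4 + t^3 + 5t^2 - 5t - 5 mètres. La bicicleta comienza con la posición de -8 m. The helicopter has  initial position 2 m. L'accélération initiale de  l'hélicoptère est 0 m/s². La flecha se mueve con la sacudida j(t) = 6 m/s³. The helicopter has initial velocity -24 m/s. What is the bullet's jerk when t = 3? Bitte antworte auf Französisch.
Pour résoudre ceci, nous devons prendre 3 dérivées de notre équation de la position x(t) = -t^5 - 3·t^4 + t^3 + 5·t^2 - 5·t - 5. En dérivant la position, nous obtenons la vitesse: v(t) = -5·t^4 - 12·t^3 + 3·t^2 + 10·t - 5. En prenant d/dt de v(t), nous trouvons a(t) = -20·t^3 - 36·t^2 + 6·t + 10. En dérivant l'accélération, nous obtenons le jerk: j(t) = -60·t^2 - 72·t + 6. Nous avons le jerk j(t) = -60·t^2 - 72·t + 6. En substituant t = 3: j(3) = -750.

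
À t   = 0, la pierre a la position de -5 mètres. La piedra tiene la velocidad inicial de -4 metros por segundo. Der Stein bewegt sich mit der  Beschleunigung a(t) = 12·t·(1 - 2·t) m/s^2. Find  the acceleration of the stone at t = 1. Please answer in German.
Mit a(t) = 12·t·(1 - 2·t) und Einsetzen von t = 1, finden wir a = -12.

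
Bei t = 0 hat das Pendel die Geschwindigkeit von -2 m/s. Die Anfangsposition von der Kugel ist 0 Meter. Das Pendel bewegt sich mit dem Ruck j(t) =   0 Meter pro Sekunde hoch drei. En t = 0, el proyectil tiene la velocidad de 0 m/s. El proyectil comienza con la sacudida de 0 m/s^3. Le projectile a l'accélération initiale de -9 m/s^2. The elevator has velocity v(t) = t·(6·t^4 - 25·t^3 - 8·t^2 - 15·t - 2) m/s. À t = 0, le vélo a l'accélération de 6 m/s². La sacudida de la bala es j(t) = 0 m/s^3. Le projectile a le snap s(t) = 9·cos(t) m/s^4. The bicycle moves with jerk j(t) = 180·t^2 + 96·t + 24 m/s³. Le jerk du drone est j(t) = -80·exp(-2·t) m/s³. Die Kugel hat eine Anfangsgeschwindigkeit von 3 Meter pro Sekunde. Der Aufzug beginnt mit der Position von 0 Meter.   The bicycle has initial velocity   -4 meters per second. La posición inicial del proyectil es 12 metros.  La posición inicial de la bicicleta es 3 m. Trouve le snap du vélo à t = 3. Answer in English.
To solve this, we need to take 1 derivative of our jerk equation j(t) = 180·t^2 + 96·t + 24. Taking d/dt of j(t), we find s(t) = 360·t + 96. We have snap s(t) = 360·t + 96. Substituting t = 3: s(3) = 1176.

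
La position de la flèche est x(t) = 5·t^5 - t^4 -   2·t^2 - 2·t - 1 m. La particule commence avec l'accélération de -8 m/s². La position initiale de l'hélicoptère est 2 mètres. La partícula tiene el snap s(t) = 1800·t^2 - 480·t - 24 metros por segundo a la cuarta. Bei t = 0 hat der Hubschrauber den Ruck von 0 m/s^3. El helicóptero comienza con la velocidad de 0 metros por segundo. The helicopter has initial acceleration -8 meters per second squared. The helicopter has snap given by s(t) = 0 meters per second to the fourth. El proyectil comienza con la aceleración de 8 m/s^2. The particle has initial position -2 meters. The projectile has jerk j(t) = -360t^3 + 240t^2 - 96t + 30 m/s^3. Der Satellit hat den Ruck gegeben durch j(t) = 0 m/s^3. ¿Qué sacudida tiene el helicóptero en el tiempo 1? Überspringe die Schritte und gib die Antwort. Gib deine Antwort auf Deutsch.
Die Antwort ist 0.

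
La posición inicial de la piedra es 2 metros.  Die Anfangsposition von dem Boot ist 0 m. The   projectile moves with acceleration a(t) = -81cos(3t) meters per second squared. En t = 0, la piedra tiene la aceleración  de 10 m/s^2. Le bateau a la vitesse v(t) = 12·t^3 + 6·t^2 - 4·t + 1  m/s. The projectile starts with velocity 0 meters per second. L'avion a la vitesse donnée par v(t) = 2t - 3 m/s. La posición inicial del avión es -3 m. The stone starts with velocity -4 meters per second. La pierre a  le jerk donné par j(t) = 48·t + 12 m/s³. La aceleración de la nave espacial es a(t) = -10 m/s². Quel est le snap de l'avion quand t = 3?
En partant de la vitesse v(t) = 2·t - 3, nous prenons 3 dérivées. La dérivée de la vitesse donne l'accélération: a(t) = 2. En dérivant l'accélération, nous obtenons le jerk: j(t) = 0. La dérivée du jerk donne le snap: s(t) = 0. Nous avons le snap s(t) = 0. En substituant t = 3: s(3) = 0.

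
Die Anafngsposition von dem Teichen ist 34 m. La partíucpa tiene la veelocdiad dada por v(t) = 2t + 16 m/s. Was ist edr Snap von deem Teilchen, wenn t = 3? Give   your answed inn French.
Nous devons dériver notre équation de la vitesse v(t) = 2·t + 16 3 fois. La dérivée de la vitesse donne l'accélération: a(t) = 2. La dérivée de l'accélération donne le jerk: j(t) = 0. En dérivant le jerk, nous obtenons le snap: s(t) = 0. En utilisant s(t) = 0 et en substituant t = 3, nous trouvons s = 0.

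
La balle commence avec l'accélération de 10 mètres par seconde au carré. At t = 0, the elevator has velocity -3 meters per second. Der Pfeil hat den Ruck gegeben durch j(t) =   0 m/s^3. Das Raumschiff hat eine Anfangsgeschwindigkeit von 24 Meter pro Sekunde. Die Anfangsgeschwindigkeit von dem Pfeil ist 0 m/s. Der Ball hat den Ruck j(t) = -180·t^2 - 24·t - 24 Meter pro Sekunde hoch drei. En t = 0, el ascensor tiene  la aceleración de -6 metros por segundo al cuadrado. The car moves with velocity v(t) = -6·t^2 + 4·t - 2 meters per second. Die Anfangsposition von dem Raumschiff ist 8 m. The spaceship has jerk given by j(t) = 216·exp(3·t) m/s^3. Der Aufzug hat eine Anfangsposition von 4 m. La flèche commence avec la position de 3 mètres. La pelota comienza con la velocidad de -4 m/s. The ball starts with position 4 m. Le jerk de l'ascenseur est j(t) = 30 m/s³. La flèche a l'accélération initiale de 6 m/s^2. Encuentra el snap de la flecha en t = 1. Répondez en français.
En partant du jerk j(t) = 0, nous prenons 1 dérivée. En dérivant le jerk, nous obtenons le snap: s(t) = 0. En utilisant s(t) = 0 et en substituant t = 1, nous trouvons s = 0.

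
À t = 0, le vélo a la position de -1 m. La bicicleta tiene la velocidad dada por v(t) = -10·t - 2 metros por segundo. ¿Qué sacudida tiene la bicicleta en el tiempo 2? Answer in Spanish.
Debemos derivar nuestra ecuación de la velocidad v(t) = -10·t - 2 2 veces. Tomando d/dt de v(t), encontramos a(t) = -10. Derivando la aceleración, obtenemos la sacudida: j(t) = 0. Usando j(t) = 0 y sustituyendo t = 2, encontramos j = 0.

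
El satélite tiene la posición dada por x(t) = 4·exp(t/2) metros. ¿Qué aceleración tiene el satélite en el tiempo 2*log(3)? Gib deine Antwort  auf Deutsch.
Wir müssen unsere Gleichung für die Position x(t) = 4·exp(t/2) 2-mal ableiten. Mit d/dt von x(t) finden wir v(t) = 2·exp(t/2). Mit d/dt von v(t) finden wir a(t) = exp(t/2). Wir haben die Beschleunigung a(t) = exp(t/2). Durch Einsetzen von t = 2*log(3): a(2*log(3)) = 3.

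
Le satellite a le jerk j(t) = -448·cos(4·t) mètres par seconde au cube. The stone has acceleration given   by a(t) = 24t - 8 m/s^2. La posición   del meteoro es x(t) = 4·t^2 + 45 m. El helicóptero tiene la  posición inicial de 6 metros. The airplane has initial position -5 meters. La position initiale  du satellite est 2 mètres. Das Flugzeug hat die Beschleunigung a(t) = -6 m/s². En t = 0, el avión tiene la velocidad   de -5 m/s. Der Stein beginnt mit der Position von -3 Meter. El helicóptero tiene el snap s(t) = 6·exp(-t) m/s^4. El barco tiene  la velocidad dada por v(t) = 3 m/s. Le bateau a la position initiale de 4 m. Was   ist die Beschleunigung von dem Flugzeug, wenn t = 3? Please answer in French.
En utilisant a(t) = -6 et en substituant t = 3, nous trouvons a = -6.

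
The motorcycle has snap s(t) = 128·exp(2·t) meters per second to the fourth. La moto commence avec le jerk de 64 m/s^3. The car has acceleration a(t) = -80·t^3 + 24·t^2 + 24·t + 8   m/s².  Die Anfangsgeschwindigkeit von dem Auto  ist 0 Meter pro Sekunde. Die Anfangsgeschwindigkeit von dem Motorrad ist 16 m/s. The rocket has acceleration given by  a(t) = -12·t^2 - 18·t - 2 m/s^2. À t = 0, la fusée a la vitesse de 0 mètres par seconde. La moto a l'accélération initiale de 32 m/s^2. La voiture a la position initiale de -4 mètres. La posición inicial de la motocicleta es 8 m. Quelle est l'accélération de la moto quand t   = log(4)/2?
Pour résoudre ceci, nous devons prendre 2 primitives de notre équation du snap s(t) = 128·exp(2·t). La primitive du snap est le jerk. En utilisant j(0) = 64, nous obtenons j(t) = 64·exp(2·t). L'intégrale du jerk est l'accélération. En utilisant a(0) = 32, nous obtenons a(t) = 32·exp(2·t). De l'équation de l'accélération a(t) = 32·exp(2·t), nous substituons t = log(4)/2 pour obtenir a = 128.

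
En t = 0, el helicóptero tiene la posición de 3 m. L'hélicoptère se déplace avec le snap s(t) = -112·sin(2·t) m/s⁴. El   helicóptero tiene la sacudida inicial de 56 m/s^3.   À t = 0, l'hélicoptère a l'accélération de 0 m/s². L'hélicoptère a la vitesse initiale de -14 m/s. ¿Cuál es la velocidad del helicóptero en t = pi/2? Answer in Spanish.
Necesitamos integrar nuestra ecuación del snap s(t) = -112·sin(2·t) 3 veces. La antiderivada del snap es la sacudida. Usando j(0) = 56, obtenemos j(t) = 56·cos(2·t). Tomando ∫j(t)dt y aplicando a(0) = 0, encontramos a(t) = 28·sin(2·t). La integral de la aceleración es la velocidad. Usando v(0) = -14, obtenemos v(t) = -14·cos(2·t). Usando v(t) = -14·cos(2·t) y sustituyendo t = pi/2, encontramos v = 14.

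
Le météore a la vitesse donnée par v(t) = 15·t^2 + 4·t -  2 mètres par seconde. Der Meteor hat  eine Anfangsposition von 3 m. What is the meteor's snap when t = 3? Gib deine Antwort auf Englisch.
Starting from velocity v(t) = 15·t^2 + 4·t - 2, we take 3 derivatives. Taking d/dt of v(t), we find a(t) = 30·t + 4. Differentiating acceleration, we get jerk: j(t) = 30. Taking d/dt of j(t), we find s(t) = 0. Using s(t) = 0 and substituting t = 3, we find s = 0.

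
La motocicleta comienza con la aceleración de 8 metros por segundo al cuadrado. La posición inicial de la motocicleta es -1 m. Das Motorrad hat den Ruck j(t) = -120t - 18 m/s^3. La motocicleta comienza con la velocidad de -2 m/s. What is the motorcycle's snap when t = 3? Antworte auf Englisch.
To solve this, we need to take 1 derivative of our jerk equation j(t) = -120·t - 18. The derivative of jerk gives snap: s(t) = -120. We have snap s(t) = -120. Substituting t = 3: s(3) = -120.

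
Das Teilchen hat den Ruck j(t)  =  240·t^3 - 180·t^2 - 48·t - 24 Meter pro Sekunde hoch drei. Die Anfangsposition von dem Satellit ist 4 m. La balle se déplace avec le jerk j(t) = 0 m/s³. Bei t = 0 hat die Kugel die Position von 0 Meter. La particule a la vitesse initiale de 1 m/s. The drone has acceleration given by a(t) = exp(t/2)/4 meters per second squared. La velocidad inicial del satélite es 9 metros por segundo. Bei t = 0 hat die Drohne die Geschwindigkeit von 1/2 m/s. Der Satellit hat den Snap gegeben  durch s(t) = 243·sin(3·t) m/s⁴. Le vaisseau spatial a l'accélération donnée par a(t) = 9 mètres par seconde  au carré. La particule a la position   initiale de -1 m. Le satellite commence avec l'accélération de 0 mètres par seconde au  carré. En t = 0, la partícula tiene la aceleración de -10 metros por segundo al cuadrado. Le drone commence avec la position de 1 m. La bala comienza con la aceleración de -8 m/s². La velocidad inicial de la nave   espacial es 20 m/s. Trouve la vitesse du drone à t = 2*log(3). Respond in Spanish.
Necesitamos integrar nuestra ecuación de la aceleración a(t) = exp(t/2)/4 1 vez. Integrando la aceleración y usando la condición inicial v(0) = 1/2, obtenemos v(t) = exp(t/2)/2. Usando v(t) = exp(t/2)/2 y sustituyendo t = 2*log(3), encontramos v = 3/2.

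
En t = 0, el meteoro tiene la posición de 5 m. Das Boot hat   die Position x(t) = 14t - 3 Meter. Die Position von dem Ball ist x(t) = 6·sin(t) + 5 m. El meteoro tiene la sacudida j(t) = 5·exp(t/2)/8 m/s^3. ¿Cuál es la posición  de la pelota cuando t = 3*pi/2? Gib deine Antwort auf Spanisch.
Tenemos la posición x(t) = 6·sin(t) + 5. Sustituyendo t = 3*pi/2: x(3*pi/2) = -1.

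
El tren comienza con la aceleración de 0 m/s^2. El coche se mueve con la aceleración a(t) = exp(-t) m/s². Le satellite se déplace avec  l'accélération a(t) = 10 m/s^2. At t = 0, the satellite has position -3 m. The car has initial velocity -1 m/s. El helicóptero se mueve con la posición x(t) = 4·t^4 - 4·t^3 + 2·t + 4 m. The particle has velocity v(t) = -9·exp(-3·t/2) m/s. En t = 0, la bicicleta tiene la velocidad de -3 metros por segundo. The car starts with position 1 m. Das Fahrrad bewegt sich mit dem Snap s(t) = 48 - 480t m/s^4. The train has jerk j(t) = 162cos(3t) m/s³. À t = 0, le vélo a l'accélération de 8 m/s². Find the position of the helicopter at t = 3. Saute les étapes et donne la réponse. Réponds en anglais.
The position at t = 3 is x = 226.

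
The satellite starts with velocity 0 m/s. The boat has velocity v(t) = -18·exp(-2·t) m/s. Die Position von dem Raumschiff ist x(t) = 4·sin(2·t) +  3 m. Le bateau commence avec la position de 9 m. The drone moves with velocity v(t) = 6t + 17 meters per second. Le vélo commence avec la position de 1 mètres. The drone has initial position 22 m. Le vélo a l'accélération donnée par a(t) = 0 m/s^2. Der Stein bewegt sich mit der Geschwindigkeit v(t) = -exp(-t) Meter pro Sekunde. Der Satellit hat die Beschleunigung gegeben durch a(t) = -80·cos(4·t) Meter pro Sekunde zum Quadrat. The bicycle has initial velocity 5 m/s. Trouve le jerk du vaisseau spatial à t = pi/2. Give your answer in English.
We must differentiate our position equation x(t) = 4·sin(2·t) + 3 3 times. The derivative of position gives velocity: v(t) = 8·cos(2·t). The derivative of velocity gives acceleration: a(t) = -16·sin(2·t). Differentiating acceleration, we get jerk: j(t) = -32·cos(2·t). Using j(t) = -32·cos(2·t) and substituting t = pi/2, we find j = 32.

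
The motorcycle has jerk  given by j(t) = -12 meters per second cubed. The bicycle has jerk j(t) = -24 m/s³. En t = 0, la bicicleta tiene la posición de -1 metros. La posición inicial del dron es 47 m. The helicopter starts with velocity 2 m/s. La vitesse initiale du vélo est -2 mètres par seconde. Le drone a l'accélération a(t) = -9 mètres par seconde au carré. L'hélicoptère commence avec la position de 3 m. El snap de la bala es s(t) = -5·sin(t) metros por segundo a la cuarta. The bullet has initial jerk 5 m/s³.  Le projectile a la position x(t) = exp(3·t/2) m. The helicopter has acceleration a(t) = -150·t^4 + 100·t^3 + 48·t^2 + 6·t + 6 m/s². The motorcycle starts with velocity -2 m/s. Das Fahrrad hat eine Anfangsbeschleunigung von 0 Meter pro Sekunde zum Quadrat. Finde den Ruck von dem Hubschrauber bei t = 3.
Ausgehend von der Beschleunigung a(t) = -150·t^4 + 100·t^3 + 48·t^2 + 6·t + 6, nehmen wir 1 Ableitung. Die Ableitung von der Beschleunigung ergibt den Ruck: j(t) = -600·t^3 + 300·t^2 + 96·t + 6. Mit j(t) = -600·t^3 + 300·t^2 + 96·t + 6 und Einsetzen von t = 3, finden wir j = -13206.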